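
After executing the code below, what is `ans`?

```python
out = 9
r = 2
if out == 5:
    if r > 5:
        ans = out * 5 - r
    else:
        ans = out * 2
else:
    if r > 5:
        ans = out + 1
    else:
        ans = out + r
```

out=9, r=2
out == 5 is False; r > 5 is False
→ ans = out + r = 11

11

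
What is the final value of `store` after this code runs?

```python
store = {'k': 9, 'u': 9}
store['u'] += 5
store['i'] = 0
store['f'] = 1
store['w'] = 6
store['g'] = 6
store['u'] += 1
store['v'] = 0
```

store['u'] = 9+5 = 14 → {'k': 9, 'u': 14}
store['i'] = 0 → {'k': 9, 'u': 14, 'i': 0}
store['f'] = 1 → {'k': 9, 'u': 14, 'i': 0, 'f': 1}
store['w'] = 6 → {'k': 9, 'u': 14, 'i': 0, 'f': 1, 'w': 6}
store['g'] = 6 → {'k': 9, 'u': 14, 'i': 0, 'f': 1, 'w': 6, 'g': 6}
store['u'] = 14+1 = 15 → {'k': 9, 'u': 15, 'i': 0, 'f': 1, 'w': 6, 'g': 6}
store['v'] = 0 → {'k': 9, 'u': 15, 'i': 0, 'f': 1, 'w': 6, 'g': 6, 'v': 0}

{'k': 9, 'u': 15, 'i': 0, 'f': 1, 'w': 6, 'g': 6, 'v': 0}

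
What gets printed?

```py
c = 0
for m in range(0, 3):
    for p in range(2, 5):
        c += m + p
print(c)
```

36

m=0,p=2: c = 0+2 = 2
m=0,p=3: c = 2+3 = 5
m=0,p=4: c = 5+4 = 9
m=1,p=2: c = 9+3 = 12
m=1,p=3: c = 12+4 = 16
m=1,p=4: c = 16+5 = 21
m=2,p=2: c = 21+4 = 25
m=2,p=3: c = 25+5 = 30
m=2,p=4: c = 30+6 = 36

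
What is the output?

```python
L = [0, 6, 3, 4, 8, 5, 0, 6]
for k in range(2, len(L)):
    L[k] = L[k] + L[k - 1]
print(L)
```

[0, 6, 9, 13, 21, 26, 26, 32]

k=2: L[2] = 3+6 = 9 → [0, 6, 9, 4, 8, 5, 0, 6]
k=3: L[3] = 4+9 = 13 → [0, 6, 9, 13, 8, 5, 0, 6]
k=4: L[4] = 8+13 = 21 → [0, 6, 9, 13, 21, 5, 0, 6]
k=5: L[5] = 5+21 = 26 → [0, 6, 9, 13, 21, 26, 0, 6]
k=6: L[6] = 0+26 = 26 → [0, 6, 9, 13, 21, 26, 26, 6]
k=7: L[7] = 6+26 = 32 → [0, 6, 9, 13, 21, 26, 26, 32]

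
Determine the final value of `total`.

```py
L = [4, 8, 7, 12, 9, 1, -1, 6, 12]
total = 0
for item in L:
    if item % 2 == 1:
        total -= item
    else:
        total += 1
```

item=4: not odd, total = 0+1 = 1
item=8: not odd, total = 1+1 = 2
item=7: odd, total = 2-7 = -5
item=12: not odd, total = (-5)+1 = -4
item=9: odd, total = (-4)-9 = -13
item=1: odd, total = (-13)-1 = -14
item=-1: odd, total = (-14)-(-1) = -13
item=6: not odd, total = (-13)+1 = -12
item=12: not odd, total = (-12)+1 = -11

-11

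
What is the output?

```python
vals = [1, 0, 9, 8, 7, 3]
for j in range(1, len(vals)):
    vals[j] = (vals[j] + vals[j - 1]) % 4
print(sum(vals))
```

j=1: vals[1] = (0+1)%4 = 1 → [1, 1, 9, 8, 7, 3]
j=2: vals[2] = (9+1)%4 = 2 → [1, 1, 2, 8, 7, 3]
j=3: vals[3] = (8+2)%4 = 2 → [1, 1, 2, 2, 7, 3]
j=4: vals[4] = (7+2)%4 = 1 → [1, 1, 2, 2, 1, 3]
j=5: vals[5] = (3+1)%4 = 0 → [1, 1, 2, 2, 1, 0]
sum = 7

7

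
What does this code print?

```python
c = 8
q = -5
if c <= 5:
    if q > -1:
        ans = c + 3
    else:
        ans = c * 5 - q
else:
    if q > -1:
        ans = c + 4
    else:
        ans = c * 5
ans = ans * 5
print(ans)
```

c=8, q=-5
c <= 5 is False; q > -1 is False
→ ans = c * 5 = 40
ans = 40*5 = 200

200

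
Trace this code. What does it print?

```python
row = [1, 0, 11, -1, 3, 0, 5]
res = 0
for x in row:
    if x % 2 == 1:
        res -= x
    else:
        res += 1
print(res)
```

x=1: odd, res = 0-1 = -1
x=0: not odd, res = (-1)+1 = 0
x=11: odd, res = 0-11 = -11
x=-1: odd, res = (-11)-(-1) = -10
x=3: odd, res = (-10)-3 = -13
x=0: not odd, res = (-13)+1 = -12
x=5: odd, res = (-12)-5 = -17

-17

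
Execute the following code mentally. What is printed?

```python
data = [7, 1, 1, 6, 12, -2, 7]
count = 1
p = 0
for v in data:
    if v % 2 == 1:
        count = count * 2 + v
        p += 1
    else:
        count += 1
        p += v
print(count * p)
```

v=7: odd, count = 1*2+7 = 9; p=1
v=1: odd, count = 9*2+1 = 19; p=2
v=1: odd, count = 19*2+1 = 39; p=3
v=6: not odd, count = 39+1 = 40; p=9
v=12: not odd, count = 40+1 = 41; p=21
v=-2: not odd, count = 41+1 = 42; p=19
v=7: odd, count = 42*2+7 = 91; p=20
count*p = 91*20 = 1820

1820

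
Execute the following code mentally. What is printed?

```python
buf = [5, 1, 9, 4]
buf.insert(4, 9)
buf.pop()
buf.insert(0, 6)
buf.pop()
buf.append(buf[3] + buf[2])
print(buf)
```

[6, 5, 1, 9, 10]

insert 9 at 4 → [5, 1, 9, 4, 9]
pop() removes 9 → [5, 1, 9, 4]
insert 6 at 0 → [6, 5, 1, 9, 4]
pop() removes 4 → [6, 5, 1, 9]
append buf[3]+buf[2] = 9+1 = 10 → [6, 5, 1, 9, 10]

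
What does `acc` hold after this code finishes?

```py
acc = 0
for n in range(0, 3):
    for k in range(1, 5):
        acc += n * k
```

n=0,k=1: acc = 0+0 = 0
n=0,k=2: acc = 0+0 = 0
n=0,k=3: acc = 0+0 = 0
n=0,k=4: acc = 0+0 = 0
n=1,k=1: acc = 0+1 = 1
n=1,k=2: acc = 1+2 = 3
n=1,k=3: acc = 3+3 = 6
n=1,k=4: acc = 6+4 = 10
n=2,k=1: acc = 10+2 = 12
n=2,k=2: acc = 12+4 = 16
n=2,k=3: acc = 16+6 = 22
n=2,k=4: acc = 22+8 = 30

30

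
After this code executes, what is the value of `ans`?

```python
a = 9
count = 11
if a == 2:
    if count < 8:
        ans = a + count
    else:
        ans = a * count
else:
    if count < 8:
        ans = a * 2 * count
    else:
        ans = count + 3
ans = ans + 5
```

19

a=9, count=11
a == 2 is False; count < 8 is False
→ ans = count + 3 = 14
ans = 14+5 = 19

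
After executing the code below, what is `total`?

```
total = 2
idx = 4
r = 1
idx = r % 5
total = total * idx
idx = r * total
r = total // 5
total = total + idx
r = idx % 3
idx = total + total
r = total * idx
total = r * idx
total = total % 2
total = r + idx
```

40

idx = 1%5 = 1
total = 2*1 = 2
idx = 1*2 = 2
r = 2//5 = 0
total = 2+2 = 4
r = 2%3 = 2
idx = 4+4 = 8
r = 4*8 = 32
total = 32*8 = 256
total = 256%2 = 0
total = 32+8 = 40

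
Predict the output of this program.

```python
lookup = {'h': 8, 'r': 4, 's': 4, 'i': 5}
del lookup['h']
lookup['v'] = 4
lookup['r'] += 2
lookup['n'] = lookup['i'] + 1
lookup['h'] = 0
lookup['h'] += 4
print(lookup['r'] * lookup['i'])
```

del 'h' → {'r': 4, 's': 4, 'i': 5}
lookup['v'] = 4 → {'r': 4, 's': 4, 'i': 5, 'v': 4}
lookup['r'] = 4+2 = 6 → {'r': 6, 's': 4, 'i': 5, 'v': 4}
lookup['n'] = lookup['i']+1 = 6 → {'r': 6, 's': 4, 'i': 5, 'v': 4, 'n': 6}
lookup['h'] = 0 → {'r': 6, 's': 4, 'i': 5, 'v': 4, 'n': 6, 'h': 0}
lookup['h'] = 0+4 = 4 → {'r': 6, 's': 4, 'i': 5, 'v': 4, 'n': 6, 'h': 4}
lookup['r']*lookup['i'] = 6*5 = 30

30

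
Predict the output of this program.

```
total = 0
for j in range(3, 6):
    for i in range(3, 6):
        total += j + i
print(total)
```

72

j=3,i=3: total = 0+6 = 6
j=3,i=4: total = 6+7 = 13
j=3,i=5: total = 13+8 = 21
j=4,i=3: total = 21+7 = 28
j=4,i=4: total = 28+8 = 36
j=4,i=5: total = 36+9 = 45
j=5,i=3: total = 45+8 = 53
j=5,i=4: total = 53+9 = 62
j=5,i=5: total = 62+10 = 72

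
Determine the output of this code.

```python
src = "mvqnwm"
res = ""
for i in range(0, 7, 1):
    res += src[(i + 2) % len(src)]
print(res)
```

i=0: add src[2]='q' → 'q'
i=1: add src[3]='n' → 'qn'
i=2: add src[4]='w' → 'qnw'
i=3: add src[5]='m' → 'qnwm'
i=4: add src[0]='m' → 'qnwmm'
i=5: add src[1]='v' → 'qnwmmv'
i=6: add src[2]='q' → 'qnwmmvq'

qnwmmvq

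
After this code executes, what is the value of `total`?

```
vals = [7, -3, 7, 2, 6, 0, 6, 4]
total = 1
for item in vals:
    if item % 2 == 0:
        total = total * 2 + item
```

item=7: not even
item=-3: not even
item=7: not even
item=2: even, total = 1*2+2 = 4
item=6: even, total = 4*2+6 = 14
item=0: even, total = 14*2+0 = 28
item=6: even, total = 28*2+6 = 62
item=4: even, total = 62*2+4 = 128

128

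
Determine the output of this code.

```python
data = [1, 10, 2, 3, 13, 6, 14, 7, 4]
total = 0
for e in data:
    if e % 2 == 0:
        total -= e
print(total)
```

e=1: not even
e=10: even, total = 0-10 = -10
e=2: even, total = (-10)-2 = -12
e=3: not even
e=13: not even
e=6: even, total = (-12)-6 = -18
e=14: even, total = (-18)-14 = -32
e=7: not even
e=4: even, total = (-32)-4 = -36

-36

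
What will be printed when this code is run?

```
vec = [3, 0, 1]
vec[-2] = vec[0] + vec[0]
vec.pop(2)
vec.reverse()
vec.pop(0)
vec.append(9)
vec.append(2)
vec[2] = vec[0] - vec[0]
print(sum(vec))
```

12

vec[-2] = vec[0]+vec[0] = 3+3 = 6 → [3, 6, 1]
pop(2) removes 1 → [3, 6]
reverse → [6, 3]
pop(0) removes 6 → [3]
append 9 → [3, 9]
append 2 → [3, 9, 2]
vec[2] = vec[0]-vec[0] = 3-3 = 0 → [3, 9, 0]
sum = 12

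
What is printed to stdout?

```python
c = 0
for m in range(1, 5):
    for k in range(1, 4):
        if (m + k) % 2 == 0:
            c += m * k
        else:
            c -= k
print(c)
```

16

m=1,k=1: even sum, c = 0+1 = 1
m=1,k=2: odd sum, c = 1-2 = -1
m=1,k=3: even sum, c = (-1)+3 = 2
m=2,k=1: odd sum, c = 2-1 = 1
m=2,k=2: even sum, c = 1+4 = 5
m=2,k=3: odd sum, c = 5-3 = 2
m=3,k=1: even sum, c = 2+3 = 5
m=3,k=2: odd sum, c = 5-2 = 3
m=3,k=3: even sum, c = 3+9 = 12
m=4,k=1: odd sum, c = 12-1 = 11
m=4,k=2: even sum, c = 11+8 = 19
m=4,k=3: odd sum, c = 19-3 = 16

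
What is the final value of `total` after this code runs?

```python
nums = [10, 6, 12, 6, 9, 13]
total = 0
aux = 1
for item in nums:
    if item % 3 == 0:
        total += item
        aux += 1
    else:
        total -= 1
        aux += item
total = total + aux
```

59

item=10: not %3==0, total = 0-1 = -1; aux=11
item=6: %3==0, total = (-1)+6 = 5; aux=12
item=12: %3==0, total = 5+12 = 17; aux=13
item=6: %3==0, total = 17+6 = 23; aux=14
item=9: %3==0, total = 23+9 = 32; aux=15
item=13: not %3==0, total = 32-1 = 31; aux=28
total+aux = 31+28 = 59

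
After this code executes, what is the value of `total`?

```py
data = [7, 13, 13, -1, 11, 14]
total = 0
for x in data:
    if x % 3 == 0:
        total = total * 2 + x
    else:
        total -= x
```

x=7: not %3==0, total = 0-7 = -7
x=13: not %3==0, total = (-7)-13 = -20
x=13: not %3==0, total = (-20)-13 = -33
x=-1: not %3==0, total = (-33)-(-1) = -32
x=11: not %3==0, total = (-32)-11 = -43
x=14: not %3==0, total = (-43)-14 = -57

-57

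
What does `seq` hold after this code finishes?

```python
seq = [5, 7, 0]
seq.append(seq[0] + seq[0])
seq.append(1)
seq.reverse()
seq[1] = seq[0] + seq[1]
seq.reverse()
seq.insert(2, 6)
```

[5, 7, 6, 0, 11, 1]

append seq[0]+seq[0] = 5+5 = 10 → [5, 7, 0, 10]
append 1 → [5, 7, 0, 10, 1]
reverse → [1, 10, 0, 7, 5]
seq[1] = seq[0]+seq[1] = 1+10 = 11 → [1, 11, 0, 7, 5]
reverse → [5, 7, 0, 11, 1]
insert 6 at 2 → [5, 7, 6, 0, 11, 1]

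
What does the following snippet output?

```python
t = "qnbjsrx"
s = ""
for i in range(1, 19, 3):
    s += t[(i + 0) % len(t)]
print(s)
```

i=1: add t[1]='n' → 'n'
i=4: add t[4]='s' → 'ns'
i=7: add t[0]='q' → 'nsq'
i=10: add t[3]='j' → 'nsqj'
i=13: add t[6]='x' → 'nsqjx'
i=16: add t[2]='b' → 'nsqjxb'

nsqjxb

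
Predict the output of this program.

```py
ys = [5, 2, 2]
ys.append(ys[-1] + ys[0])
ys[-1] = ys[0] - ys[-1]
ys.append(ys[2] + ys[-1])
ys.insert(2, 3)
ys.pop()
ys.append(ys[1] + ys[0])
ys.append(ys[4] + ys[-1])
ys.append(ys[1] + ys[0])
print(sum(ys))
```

append ys[-1]+ys[0] = 2+5 = 7 → [5, 2, 2, 7]
ys[-1] = ys[0]-ys[-1] = 5-7 = -2 → [5, 2, 2, -2]
append ys[2]+ys[-1] = 2+(-2) = 0 → [5, 2, 2, -2, 0]
insert 3 at 2 → [5, 2, 3, 2, -2, 0]
pop() removes 0 → [5, 2, 3, 2, -2]
append ys[1]+ys[0] = 2+5 = 7 → [5, 2, 3, 2, -2, 7]
append ys[4]+ys[-1] = (-2)+7 = 5 → [5, 2, 3, 2, -2, 7, 5]
append ys[1]+ys[0] = 2+5 = 7 → [5, 2, 3, 2, -2, 7, 5, 7]
sum = 29

29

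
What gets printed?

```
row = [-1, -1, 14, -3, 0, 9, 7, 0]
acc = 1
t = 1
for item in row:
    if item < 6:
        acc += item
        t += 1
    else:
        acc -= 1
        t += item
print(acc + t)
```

29

item=-1: <6, acc = 1+(-1) = 0; t=2
item=-1: <6, acc = 0+(-1) = -1; t=3
item=14: not <6, acc = (-1)-1 = -2; t=17
item=-3: <6, acc = (-2)+(-3) = -5; t=18
item=0: <6, acc = (-5)+0 = -5; t=19
item=9: not <6, acc = (-5)-1 = -6; t=28
item=7: not <6, acc = (-6)-1 = -7; t=35
item=0: <6, acc = (-7)+0 = -7; t=36
acc+t = (-7)+36 = 29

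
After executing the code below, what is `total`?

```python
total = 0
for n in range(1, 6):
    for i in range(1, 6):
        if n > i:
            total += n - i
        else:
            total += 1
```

35

n=1,i=1: not 1>1, total = 0+1 = 1
n=1,i=2: not 1>2, total = 1+1 = 2
n=1,i=3: not 1>3, total = 2+1 = 3
n=1,i=4: not 1>4, total = 3+1 = 4
n=1,i=5: not 1>5, total = 4+1 = 5
n=2,i=1: 2>1, total = 5+1 = 6
n=2,i=2: not 2>2, total = 6+1 = 7
n=2,i=3: not 2>3, total = 7+1 = 8
n=2,i=4: not 2>4, total = 8+1 = 9
n=2,i=5: not 2>5, total = 9+1 = 10
n=3,i=1: 3>1, total = 10+2 = 12
n=3,i=2: 3>2, total = 12+1 = 13
n=3,i=3: not 3>3, total = 13+1 = 14
n=3,i=4: not 3>4, total = 14+1 = 15
n=3,i=5: not 3>5, total = 15+1 = 16
n=4,i=1: 4>1, total = 16+3 = 19
n=4,i=2: 4>2, total = 19+2 = 21
n=4,i=3: 4>3, total = 21+1 = 22
n=4,i=4: not 4>4, total = 22+1 = 23
n=4,i=5: not 4>5, total = 23+1 = 24
n=5,i=1: 5>1, total = 24+4 = 28
n=5,i=2: 5>2, total = 28+3 = 31
n=5,i=3: 5>3, total = 31+2 = 33
n=5,i=4: 5>4, total = 33+1 = 34
n=5,i=5: not 5>5, total = 34+1 = 35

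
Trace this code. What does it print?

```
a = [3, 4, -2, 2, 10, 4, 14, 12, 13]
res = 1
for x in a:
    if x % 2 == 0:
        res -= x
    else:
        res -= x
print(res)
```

x=3: not even, res = 1-3 = -2
x=4: even, res = (-2)-4 = -6
x=-2: even, res = (-6)-(-2) = -4
x=2: even, res = (-4)-2 = -6
x=10: even, res = (-6)-10 = -16
x=4: even, res = (-16)-4 = -20
x=14: even, res = (-20)-14 = -34
x=12: even, res = (-34)-12 = -46
x=13: not even, res = (-46)-13 = -59

-59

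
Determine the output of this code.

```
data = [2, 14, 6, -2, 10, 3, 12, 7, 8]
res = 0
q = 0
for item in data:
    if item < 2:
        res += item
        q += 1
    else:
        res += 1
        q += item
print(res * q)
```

item=2: not <2, res = 0+1 = 1; q=2
item=14: not <2, res = 1+1 = 2; q=16
item=6: not <2, res = 2+1 = 3; q=22
item=-2: <2, res = 3+(-2) = 1; q=23
item=10: not <2, res = 1+1 = 2; q=33
item=3: not <2, res = 2+1 = 3; q=36
item=12: not <2, res = 3+1 = 4; q=48
item=7: not <2, res = 4+1 = 5; q=55
item=8: not <2, res = 5+1 = 6; q=63
res*q = 6*63 = 378

378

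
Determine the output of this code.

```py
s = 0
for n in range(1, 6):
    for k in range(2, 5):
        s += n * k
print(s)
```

n=1,k=2: s = 0+2 = 2
n=1,k=3: s = 2+3 = 5
n=1,k=4: s = 5+4 = 9
n=2,k=2: s = 9+4 = 13
n=2,k=3: s = 13+6 = 19
n=2,k=4: s = 19+8 = 27
n=3,k=2: s = 27+6 = 33
n=3,k=3: s = 33+9 = 42
n=3,k=4: s = 42+12 = 54
n=4,k=2: s = 54+8 = 62
n=4,k=3: s = 62+12 = 74
n=4,k=4: s = 74+16 = 90
n=5,k=2: s = 90+10 = 100
n=5,k=3: s = 100+15 = 115
n=5,k=4: s = 115+20 = 135

135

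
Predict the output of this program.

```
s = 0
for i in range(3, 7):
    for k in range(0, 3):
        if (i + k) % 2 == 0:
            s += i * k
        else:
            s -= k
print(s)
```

i=3,k=0: odd sum, s = 0-0 = 0
i=3,k=1: even sum, s = 0+3 = 3
i=3,k=2: odd sum, s = 3-2 = 1
i=4,k=0: even sum, s = 1+0 = 1
i=4,k=1: odd sum, s = 1-1 = 0
i=4,k=2: even sum, s = 0+8 = 8
i=5,k=0: odd sum, s = 8-0 = 8
i=5,k=1: even sum, s = 8+5 = 13
i=5,k=2: odd sum, s = 13-2 = 11
i=6,k=0: even sum, s = 11+0 = 11
i=6,k=1: odd sum, s = 11-1 = 10
i=6,k=2: even sum, s = 10+12 = 22

22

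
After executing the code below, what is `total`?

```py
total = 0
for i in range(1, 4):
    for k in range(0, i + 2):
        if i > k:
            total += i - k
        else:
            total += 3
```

i=1,k=0: 1>0, total = 0+1 = 1
i=1,k=1: not 1>1, total = 1+3 = 4
i=1,k=2: not 1>2, total = 4+3 = 7
i=2,k=0: 2>0, total = 7+2 = 9
i=2,k=1: 2>1, total = 9+1 = 10
i=2,k=2: not 2>2, total = 10+3 = 13
i=2,k=3: not 2>3, total = 13+3 = 16
i=3,k=0: 3>0, total = 16+3 = 19
i=3,k=1: 3>1, total = 19+2 = 21
i=3,k=2: 3>2, total = 21+1 = 22
i=3,k=3: not 3>3, total = 22+3 = 25
i=3,k=4: not 3>4, total = 25+3 = 28

28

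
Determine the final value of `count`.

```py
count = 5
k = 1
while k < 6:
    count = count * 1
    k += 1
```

k=1: count = 5*1 = 5
k=2: count = 5*1 = 5
k=3: count = 5*1 = 5
k=4: count = 5*1 = 5
k=5: count = 5*1 = 5

5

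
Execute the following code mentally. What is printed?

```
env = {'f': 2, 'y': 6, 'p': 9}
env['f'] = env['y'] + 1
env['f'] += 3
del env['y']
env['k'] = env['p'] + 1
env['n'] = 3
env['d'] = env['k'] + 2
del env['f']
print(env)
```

env['f'] = env['y']+1 = 7 → {'f': 7, 'y': 6, 'p': 9}
env['f'] = 7+3 = 10 → {'f': 10, 'y': 6, 'p': 9}
del 'y' → {'f': 10, 'p': 9}
env['k'] = env['p']+1 = 10 → {'f': 10, 'p': 9, 'k': 10}
env['n'] = 3 → {'f': 10, 'p': 9, 'k': 10, 'n': 3}
env['d'] = env['k']+2 = 12 → {'f': 10, 'p': 9, 'k': 10, 'n': 3, 'd': 12}
del 'f' → {'p': 9, 'k': 10, 'n': 3, 'd': 12}

{'p': 9, 'k': 10, 'n': 3, 'd': 12}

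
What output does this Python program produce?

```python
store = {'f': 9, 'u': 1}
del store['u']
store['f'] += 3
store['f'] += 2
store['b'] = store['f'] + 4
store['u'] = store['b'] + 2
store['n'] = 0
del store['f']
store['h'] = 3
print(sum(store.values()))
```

41

del 'u' → {'f': 9}
store['f'] = 9+3 = 12 → {'f': 12}
store['f'] = 12+2 = 14 → {'f': 14}
store['b'] = store['f']+4 = 18 → {'f': 14, 'b': 18}
store['u'] = store['b']+2 = 20 → {'f': 14, 'b': 18, 'u': 20}
store['n'] = 0 → {'f': 14, 'b': 18, 'u': 20, 'n': 0}
del 'f' → {'b': 18, 'u': 20, 'n': 0}
store['h'] = 3 → {'b': 18, 'u': 20, 'n': 0, 'h': 3}
sum of values = 41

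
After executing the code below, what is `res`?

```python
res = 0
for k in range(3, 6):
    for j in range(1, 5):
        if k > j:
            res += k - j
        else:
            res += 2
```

25

k=3,j=1: 3>1, res = 0+2 = 2
k=3,j=2: 3>2, res = 2+1 = 3
k=3,j=3: not 3>3, res = 3+2 = 5
k=3,j=4: not 3>4, res = 5+2 = 7
k=4,j=1: 4>1, res = 7+3 = 10
k=4,j=2: 4>2, res = 10+2 = 12
k=4,j=3: 4>3, res = 12+1 = 13
k=4,j=4: not 4>4, res = 13+2 = 15
k=5,j=1: 5>1, res = 15+4 = 19
k=5,j=2: 5>2, res = 19+3 = 22
k=5,j=3: 5>3, res = 22+2 = 24
k=5,j=4: 5>4, res = 24+1 = 25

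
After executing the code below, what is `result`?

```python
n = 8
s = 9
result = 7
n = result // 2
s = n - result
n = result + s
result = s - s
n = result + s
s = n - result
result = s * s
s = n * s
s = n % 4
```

n = 7//2 = 3
s = 3-7 = -4
n = 7+(-4) = 3
result = (-4)-(-4) = 0
n = 0+(-4) = -4
s = (-4)-0 = -4
result = (-4)*(-4) = 16
s = (-4)*(-4) = 16
s = (-4)%4 = 0

16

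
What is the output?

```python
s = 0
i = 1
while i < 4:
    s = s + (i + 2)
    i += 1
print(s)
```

i=1: s = 0+3 = 3
i=2: s = 3+4 = 7
i=3: s = 7+5 = 12

12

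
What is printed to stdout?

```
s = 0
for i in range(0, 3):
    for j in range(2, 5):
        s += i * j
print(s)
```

27

i=0,j=2: s = 0+0 = 0
i=0,j=3: s = 0+0 = 0
i=0,j=4: s = 0+0 = 0
i=1,j=2: s = 0+2 = 2
i=1,j=3: s = 2+3 = 5
i=1,j=4: s = 5+4 = 9
i=2,j=2: s = 9+4 = 13
i=2,j=3: s = 13+6 = 19
i=2,j=4: s = 19+8 = 27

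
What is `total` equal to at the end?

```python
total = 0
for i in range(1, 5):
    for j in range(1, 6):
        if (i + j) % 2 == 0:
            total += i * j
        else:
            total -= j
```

i=1,j=1: even sum, total = 0+1 = 1
i=1,j=2: odd sum, total = 1-2 = -1
i=1,j=3: even sum, total = (-1)+3 = 2
i=1,j=4: odd sum, total = 2-4 = -2
i=1,j=5: even sum, total = (-2)+5 = 3
i=2,j=1: odd sum, total = 3-1 = 2
i=2,j=2: even sum, total = 2+4 = 6
i=2,j=3: odd sum, total = 6-3 = 3
i=2,j=4: even sum, total = 3+8 = 11
i=2,j=5: odd sum, total = 11-5 = 6
i=3,j=1: even sum, total = 6+3 = 9
i=3,j=2: odd sum, total = 9-2 = 7
i=3,j=3: even sum, total = 7+9 = 16
i=3,j=4: odd sum, total = 16-4 = 12
i=3,j=5: even sum, total = 12+15 = 27
i=4,j=1: odd sum, total = 27-1 = 26
i=4,j=2: even sum, total = 26+8 = 34
i=4,j=3: odd sum, total = 34-3 = 31
i=4,j=4: even sum, total = 31+16 = 47
i=4,j=5: odd sum, total = 47-5 = 42

42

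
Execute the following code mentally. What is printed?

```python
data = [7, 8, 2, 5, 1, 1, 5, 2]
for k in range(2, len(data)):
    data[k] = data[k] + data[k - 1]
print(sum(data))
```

k=2: data[2] = 2+8 = 10 → [7, 8, 10, 5, 1, 1, 5, 2]
k=3: data[3] = 5+10 = 15 → [7, 8, 10, 15, 1, 1, 5, 2]
k=4: data[4] = 1+15 = 16 → [7, 8, 10, 15, 16, 1, 5, 2]
k=5: data[5] = 1+16 = 17 → [7, 8, 10, 15, 16, 17, 5, 2]
k=6: data[6] = 5+17 = 22 → [7, 8, 10, 15, 16, 17, 22, 2]
k=7: data[7] = 2+22 = 24 → [7, 8, 10, 15, 16, 17, 22, 24]
sum = 119

119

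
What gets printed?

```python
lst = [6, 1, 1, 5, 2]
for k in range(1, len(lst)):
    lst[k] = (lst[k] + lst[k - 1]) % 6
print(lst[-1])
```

3

k=1: lst[1] = (1+6)%6 = 1 → [6, 1, 1, 5, 2]
k=2: lst[2] = (1+1)%6 = 2 → [6, 1, 2, 5, 2]
k=3: lst[3] = (5+2)%6 = 1 → [6, 1, 2, 1, 2]
k=4: lst[4] = (2+1)%6 = 3 → [6, 1, 2, 1, 3]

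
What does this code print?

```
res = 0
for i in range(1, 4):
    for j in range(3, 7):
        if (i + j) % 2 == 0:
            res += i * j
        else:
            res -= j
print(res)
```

24

i=1,j=3: even sum, res = 0+3 = 3
i=1,j=4: odd sum, res = 3-4 = -1
i=1,j=5: even sum, res = (-1)+5 = 4
i=1,j=6: odd sum, res = 4-6 = -2
i=2,j=3: odd sum, res = (-2)-3 = -5
i=2,j=4: even sum, res = (-5)+8 = 3
i=2,j=5: odd sum, res = 3-5 = -2
i=2,j=6: even sum, res = (-2)+12 = 10
i=3,j=3: even sum, res = 10+9 = 19
i=3,j=4: odd sum, res = 19-4 = 15
i=3,j=5: even sum, res = 15+15 = 30
i=3,j=6: odd sum, res = 30-6 = 24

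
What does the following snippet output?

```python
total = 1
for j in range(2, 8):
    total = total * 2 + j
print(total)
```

247

j=2: total = 1*2+2 = 4
j=3: total = 4*2+3 = 11
j=4: total = 11*2+4 = 26
j=5: total = 26*2+5 = 57
j=6: total = 57*2+6 = 120
j=7: total = 120*2+7 = 247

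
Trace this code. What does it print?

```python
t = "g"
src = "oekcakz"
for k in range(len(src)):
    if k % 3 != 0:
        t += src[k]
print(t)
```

gekak

k=0: skip
k=1: add 'e' → 'ge'
k=2: add 'k' → 'gek'
k=3: skip
k=4: add 'a' → 'geka'
k=5: add 'k' → 'gekak'
k=6: skip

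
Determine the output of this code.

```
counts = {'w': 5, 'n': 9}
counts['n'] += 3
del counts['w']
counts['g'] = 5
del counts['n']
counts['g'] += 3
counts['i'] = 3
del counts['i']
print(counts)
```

{'g': 8}

counts['n'] = 9+3 = 12 → {'w': 5, 'n': 12}
del 'w' → {'n': 12}
counts['g'] = 5 → {'n': 12, 'g': 5}
del 'n' → {'g': 5}
counts['g'] = 5+3 = 8 → {'g': 8}
counts['i'] = 3 → {'g': 8, 'i': 3}
del 'i' → {'g': 8}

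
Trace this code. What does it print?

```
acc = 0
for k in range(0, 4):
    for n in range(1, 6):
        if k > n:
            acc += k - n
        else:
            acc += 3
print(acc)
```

k=0,n=1: not 0>1, acc = 0+3 = 3
k=0,n=2: not 0>2, acc = 3+3 = 6
k=0,n=3: not 0>3, acc = 6+3 = 9
k=0,n=4: not 0>4, acc = 9+3 = 12
k=0,n=5: not 0>5, acc = 12+3 = 15
k=1,n=1: not 1>1, acc = 15+3 = 18
k=1,n=2: not 1>2, acc = 18+3 = 21
k=1,n=3: not 1>3, acc = 21+3 = 24
k=1,n=4: not 1>4, acc = 24+3 = 27
k=1,n=5: not 1>5, acc = 27+3 = 30
k=2,n=1: 2>1, acc = 30+1 = 31
k=2,n=2: not 2>2, acc = 31+3 = 34
k=2,n=3: not 2>3, acc = 34+3 = 37
k=2,n=4: not 2>4, acc = 37+3 = 40
k=2,n=5: not 2>5, acc = 40+3 = 43
k=3,n=1: 3>1, acc = 43+2 = 45
k=3,n=2: 3>2, acc = 45+1 = 46
k=3,n=3: not 3>3, acc = 46+3 = 49
k=3,n=4: not 3>4, acc = 49+3 = 52
k=3,n=5: not 3>5, acc = 52+3 = 55

55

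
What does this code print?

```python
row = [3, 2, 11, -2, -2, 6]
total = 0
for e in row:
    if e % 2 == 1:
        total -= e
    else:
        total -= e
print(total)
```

e=3: odd, total = 0-3 = -3
e=2: not odd, total = (-3)-2 = -5
e=11: odd, total = (-5)-11 = -16
e=-2: not odd, total = (-16)-(-2) = -14
e=-2: not odd, total = (-14)-(-2) = -12
e=6: not odd, total = (-12)-6 = -18

-18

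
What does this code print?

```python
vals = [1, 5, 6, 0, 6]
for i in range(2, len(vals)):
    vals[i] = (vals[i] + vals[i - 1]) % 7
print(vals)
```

i=2: vals[2] = (6+5)%7 = 4 → [1, 5, 4, 0, 6]
i=3: vals[3] = (0+4)%7 = 4 → [1, 5, 4, 4, 6]
i=4: vals[4] = (6+4)%7 = 3 → [1, 5, 4, 4, 3]

[1, 5, 4, 4, 3]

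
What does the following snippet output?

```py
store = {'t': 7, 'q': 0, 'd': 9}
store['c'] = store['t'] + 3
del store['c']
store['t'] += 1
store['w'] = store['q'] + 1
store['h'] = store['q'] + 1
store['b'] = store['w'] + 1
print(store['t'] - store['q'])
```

8

store['c'] = store['t']+3 = 10 → {'t': 7, 'q': 0, 'd': 9, 'c': 10}
del 'c' → {'t': 7, 'q': 0, 'd': 9}
store['t'] = 7+1 = 8 → {'t': 8, 'q': 0, 'd': 9}
store['w'] = store['q']+1 = 1 → {'t': 8, 'q': 0, 'd': 9, 'w': 1}
store['h'] = store['q']+1 = 1 → {'t': 8, 'q': 0, 'd': 9, 'w': 1, 'h': 1}
store['b'] = store['w']+1 = 2 → {'t': 8, 'q': 0, 'd': 9, 'w': 1, 'h': 1, 'b': 2}
store['t']-store['q'] = 8-0 = 8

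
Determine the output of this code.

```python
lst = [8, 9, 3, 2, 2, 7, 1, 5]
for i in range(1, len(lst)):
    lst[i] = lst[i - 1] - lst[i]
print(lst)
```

[8, -1, -4, -6, -8, -15, -16, -21]

i=1: lst[1] = 8-9 = -1 → [8, -1, 3, 2, 2, 7, 1, 5]
i=2: lst[2] = (-1)-3 = -4 → [8, -1, -4, 2, 2, 7, 1, 5]
i=3: lst[3] = (-4)-2 = -6 → [8, -1, -4, -6, 2, 7, 1, 5]
i=4: lst[4] = (-6)-2 = -8 → [8, -1, -4, -6, -8, 7, 1, 5]
i=5: lst[5] = (-8)-7 = -15 → [8, -1, -4, -6, -8, -15, 1, 5]
i=6: lst[6] = (-15)-1 = -16 → [8, -1, -4, -6, -8, -15, -16, 5]
i=7: lst[7] = (-16)-5 = -21 → [8, -1, -4, -6, -8, -15, -16, -21]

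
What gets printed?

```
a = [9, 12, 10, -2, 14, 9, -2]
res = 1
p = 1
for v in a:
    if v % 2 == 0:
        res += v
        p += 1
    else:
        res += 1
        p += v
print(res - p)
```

v=9: not even, res = 1+1 = 2; p=10
v=12: even, res = 2+12 = 14; p=11
v=10: even, res = 14+10 = 24; p=12
v=-2: even, res = 24+(-2) = 22; p=13
v=14: even, res = 22+14 = 36; p=14
v=9: not even, res = 36+1 = 37; p=23
v=-2: even, res = 37+(-2) = 35; p=24
res-p = 35-24 = 11

11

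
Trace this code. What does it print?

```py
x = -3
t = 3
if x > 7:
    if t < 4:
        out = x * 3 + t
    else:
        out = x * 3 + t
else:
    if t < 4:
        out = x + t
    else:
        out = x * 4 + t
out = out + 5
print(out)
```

x=-3, t=3
x > 7 is False; t < 4 is True
→ out = x + t = 0
out = 0+5 = 5

5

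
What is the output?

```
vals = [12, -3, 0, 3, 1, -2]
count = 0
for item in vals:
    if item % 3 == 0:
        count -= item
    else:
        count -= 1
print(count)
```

item=12: %3==0, count = 0-12 = -12
item=-3: %3==0, count = (-12)-(-3) = -9
item=0: %3==0, count = (-9)-0 = -9
item=3: %3==0, count = (-9)-3 = -12
item=1: not %3==0, count = (-12)-1 = -13
item=-2: not %3==0, count = (-13)-1 = -14

-14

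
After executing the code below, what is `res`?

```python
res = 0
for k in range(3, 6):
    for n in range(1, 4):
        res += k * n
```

72

k=3,n=1: res = 0+3 = 3
k=3,n=2: res = 3+6 = 9
k=3,n=3: res = 9+9 = 18
k=4,n=1: res = 18+4 = 22
k=4,n=2: res = 22+8 = 30
k=4,n=3: res = 30+12 = 42
k=5,n=1: res = 42+5 = 47
k=5,n=2: res = 47+10 = 57
k=5,n=3: res = 57+15 = 72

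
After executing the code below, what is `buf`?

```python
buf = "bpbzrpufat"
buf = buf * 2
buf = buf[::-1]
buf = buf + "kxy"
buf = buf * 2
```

repeat ×2 → 'bpbzrpufatbpbzrpufat'
reverse → 'tafuprzbpbtafuprzbpb'
+ 'kxy' → 'tafuprzbpbtafuprzbpbkxy'
repeat ×2 → 'tafuprzbpbtafuprzbpbkxytafuprzbpbtafuprzbpbkxy'

'tafuprzbpbtafuprzbpbkxytafuprzbpbtafuprzbpbkxy'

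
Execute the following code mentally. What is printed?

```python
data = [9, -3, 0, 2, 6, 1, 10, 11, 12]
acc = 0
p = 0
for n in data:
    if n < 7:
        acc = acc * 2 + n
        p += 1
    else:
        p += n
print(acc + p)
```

20

n=9: not <7; p=9
n=-3: <7, acc = 0*2+(-3) = -3; p=10
n=0: <7, acc = (-3)*2+0 = -6; p=11
n=2: <7, acc = (-6)*2+2 = -10; p=12
n=6: <7, acc = (-10)*2+6 = -14; p=13
n=1: <7, acc = (-14)*2+1 = -27; p=14
n=10: not <7; p=24
n=11: not <7; p=35
n=12: not <7; p=47
acc+p = (-27)+47 = 20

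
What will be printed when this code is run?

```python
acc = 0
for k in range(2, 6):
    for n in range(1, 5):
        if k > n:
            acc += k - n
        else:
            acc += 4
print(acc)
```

44

k=2,n=1: 2>1, acc = 0+1 = 1
k=2,n=2: not 2>2, acc = 1+4 = 5
k=2,n=3: not 2>3, acc = 5+4 = 9
k=2,n=4: not 2>4, acc = 9+4 = 13
k=3,n=1: 3>1, acc = 13+2 = 15
k=3,n=2: 3>2, acc = 15+1 = 16
k=3,n=3: not 3>3, acc = 16+4 = 20
k=3,n=4: not 3>4, acc = 20+4 = 24
k=4,n=1: 4>1, acc = 24+3 = 27
k=4,n=2: 4>2, acc = 27+2 = 29
k=4,n=3: 4>3, acc = 29+1 = 30
k=4,n=4: not 4>4, acc = 30+4 = 34
k=5,n=1: 5>1, acc = 34+4 = 38
k=5,n=2: 5>2, acc = 38+3 = 41
k=5,n=3: 5>3, acc = 41+2 = 43
k=5,n=4: 5>4, acc = 43+1 = 44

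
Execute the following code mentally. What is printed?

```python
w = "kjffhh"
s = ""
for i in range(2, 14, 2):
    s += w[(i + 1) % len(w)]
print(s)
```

fhjfhj

i=2: add w[3]='f' → 'f'
i=4: add w[5]='h' → 'fh'
i=6: add w[1]='j' → 'fhj'
i=8: add w[3]='f' → 'fhjf'
i=10: add w[5]='h' → 'fhjfh'
i=12: add w[1]='j' → 'fhjfhj'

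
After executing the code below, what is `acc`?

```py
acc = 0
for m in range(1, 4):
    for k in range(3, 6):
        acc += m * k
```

m=1,k=3: acc = 0+3 = 3
m=1,k=4: acc = 3+4 = 7
m=1,k=5: acc = 7+5 = 12
m=2,k=3: acc = 12+6 = 18
m=2,k=4: acc = 18+8 = 26
m=2,k=5: acc = 26+10 = 36
m=3,k=3: acc = 36+9 = 45
m=3,k=4: acc = 45+12 = 57
m=3,k=5: acc = 57+15 = 72

72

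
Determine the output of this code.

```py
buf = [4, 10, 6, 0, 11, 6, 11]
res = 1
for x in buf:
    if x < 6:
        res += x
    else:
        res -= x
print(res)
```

-39

x=4: <6, res = 1+4 = 5
x=10: not <6, res = 5-10 = -5
x=6: not <6, res = (-5)-6 = -11
x=0: <6, res = (-11)+0 = -11
x=11: not <6, res = (-11)-11 = -22
x=6: not <6, res = (-22)-6 = -28
x=11: not <6, res = (-28)-11 = -39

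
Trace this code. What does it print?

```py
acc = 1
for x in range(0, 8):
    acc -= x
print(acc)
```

x=0: acc = 1-0 = 1
x=1: acc = 1-1 = 0
x=2: acc = 0-2 = -2
x=3: acc = (-2)-3 = -5
x=4: acc = (-5)-4 = -9
x=5: acc = (-9)-5 = -14
x=6: acc = (-14)-6 = -20
x=7: acc = (-20)-7 = -27

-27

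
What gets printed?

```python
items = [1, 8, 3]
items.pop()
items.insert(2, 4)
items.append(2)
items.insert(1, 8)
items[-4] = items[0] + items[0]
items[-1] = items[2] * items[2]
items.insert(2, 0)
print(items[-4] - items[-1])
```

-64

pop() removes 3 → [1, 8]
insert 4 at 2 → [1, 8, 4]
append 2 → [1, 8, 4, 2]
insert 8 at 1 → [1, 8, 8, 4, 2]
items[-4] = items[0]+items[0] = 1+1 = 2 → [1, 2, 8, 4, 2]
items[-1] = items[2]*items[2] = 8*8 = 64 → [1, 2, 8, 4, 64]
insert 0 at 2 → [1, 2, 0, 8, 4, 64]
items[-4]-items[-1] = 0-64 = -64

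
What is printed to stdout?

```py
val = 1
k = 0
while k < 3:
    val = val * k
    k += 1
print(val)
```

0

k=0: val = 1*0 = 0
k=1: val = 0*1 = 0
k=2: val = 0*2 = 0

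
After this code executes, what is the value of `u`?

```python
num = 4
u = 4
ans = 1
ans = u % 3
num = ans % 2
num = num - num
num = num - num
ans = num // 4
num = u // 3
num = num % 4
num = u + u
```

ans = 4%3 = 1
num = 1%2 = 1
num = 1-1 = 0
num = 0-0 = 0
ans = 0//4 = 0
num = 4//3 = 1
num = 1%4 = 1
num = 4+4 = 8

4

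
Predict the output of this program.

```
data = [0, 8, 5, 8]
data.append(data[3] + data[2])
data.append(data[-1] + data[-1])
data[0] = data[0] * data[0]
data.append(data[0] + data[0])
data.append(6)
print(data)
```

[0, 8, 5, 8, 13, 26, 0, 6]

append data[3]+data[2] = 8+5 = 13 → [0, 8, 5, 8, 13]
append data[-1]+data[-1] = 13+13 = 26 → [0, 8, 5, 8, 13, 26]
data[0] = data[0]*data[0] = 0*0 = 0 → [0, 8, 5, 8, 13, 26]
append data[0]+data[0] = 0+0 = 0 → [0, 8, 5, 8, 13, 26, 0]
append 6 → [0, 8, 5, 8, 13, 26, 0, 6]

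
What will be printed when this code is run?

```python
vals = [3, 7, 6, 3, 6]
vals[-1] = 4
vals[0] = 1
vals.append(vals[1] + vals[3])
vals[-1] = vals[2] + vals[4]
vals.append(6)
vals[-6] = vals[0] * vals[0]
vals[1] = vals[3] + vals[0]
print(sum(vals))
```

vals[-1] = 4 → [3, 7, 6, 3, 4]
vals[0] = 1 → [1, 7, 6, 3, 4]
append vals[1]+vals[3] = 7+3 = 10 → [1, 7, 6, 3, 4, 10]
vals[-1] = vals[2]+vals[4] = 6+4 = 10 → [1, 7, 6, 3, 4, 10]
append 6 → [1, 7, 6, 3, 4, 10, 6]
vals[-6] = vals[0]*vals[0] = 1*1 = 1 → [1, 1, 6, 3, 4, 10, 6]
vals[1] = vals[3]+vals[0] = 3+1 = 4 → [1, 4, 6, 3, 4, 10, 6]
sum = 34

34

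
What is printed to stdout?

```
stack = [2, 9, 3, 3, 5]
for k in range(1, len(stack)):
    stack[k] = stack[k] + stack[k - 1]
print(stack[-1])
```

k=1: stack[1] = 9+2 = 11 → [2, 11, 3, 3, 5]
k=2: stack[2] = 3+11 = 14 → [2, 11, 14, 3, 5]
k=3: stack[3] = 3+14 = 17 → [2, 11, 14, 17, 5]
k=4: stack[4] = 5+17 = 22 → [2, 11, 14, 17, 22]

22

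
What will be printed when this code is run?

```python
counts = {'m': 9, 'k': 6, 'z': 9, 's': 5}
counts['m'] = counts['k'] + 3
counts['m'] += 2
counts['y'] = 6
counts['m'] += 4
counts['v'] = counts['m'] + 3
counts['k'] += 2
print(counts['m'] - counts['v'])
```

-3

counts['m'] = counts['k']+3 = 9 → {'m': 9, 'k': 6, 'z': 9, 's': 5}
counts['m'] = 9+2 = 11 → {'m': 11, 'k': 6, 'z': 9, 's': 5}
counts['y'] = 6 → {'m': 11, 'k': 6, 'z': 9, 's': 5, 'y': 6}
counts['m'] = 11+4 = 15 → {'m': 15, 'k': 6, 'z': 9, 's': 5, 'y': 6}
counts['v'] = counts['m']+3 = 18 → {'m': 15, 'k': 6, 'z': 9, 's': 5, 'y': 6, 'v': 18}
counts['k'] = 6+2 = 8 → {'m': 15, 'k': 8, 'z': 9, 's': 5, 'y': 6, 'v': 18}
counts['m']-counts['v'] = 15-18 = -3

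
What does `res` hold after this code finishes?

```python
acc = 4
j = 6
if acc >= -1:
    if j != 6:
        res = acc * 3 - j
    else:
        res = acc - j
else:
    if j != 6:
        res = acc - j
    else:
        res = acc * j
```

-2

acc=4, j=6
acc >= -1 is True; j != 6 is False
→ res = acc - j = -2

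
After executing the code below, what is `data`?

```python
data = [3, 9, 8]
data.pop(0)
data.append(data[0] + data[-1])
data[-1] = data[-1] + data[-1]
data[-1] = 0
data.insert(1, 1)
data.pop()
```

pop(0) removes 3 → [9, 8]
append data[0]+data[-1] = 9+8 = 17 → [9, 8, 17]
data[-1] = data[-1]+data[-1] = 17+17 = 34 → [9, 8, 34]
data[-1] = 0 → [9, 8, 0]
insert 1 at 1 → [9, 1, 8, 0]
pop() removes 0 → [9, 1, 8]

[9, 1, 8]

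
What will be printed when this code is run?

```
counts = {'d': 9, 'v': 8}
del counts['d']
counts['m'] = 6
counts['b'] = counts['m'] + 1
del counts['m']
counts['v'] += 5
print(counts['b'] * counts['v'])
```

del 'd' → {'v': 8}
counts['m'] = 6 → {'v': 8, 'm': 6}
counts['b'] = counts['m']+1 = 7 → {'v': 8, 'm': 6, 'b': 7}
del 'm' → {'v': 8, 'b': 7}
counts['v'] = 8+5 = 13 → {'v': 13, 'b': 7}
counts['b']*counts['v'] = 7*13 = 91

91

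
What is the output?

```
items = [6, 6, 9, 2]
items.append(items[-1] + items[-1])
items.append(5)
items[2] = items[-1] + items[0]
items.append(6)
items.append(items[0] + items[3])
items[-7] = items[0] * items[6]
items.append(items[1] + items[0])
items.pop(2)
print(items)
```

[6, 36, 2, 4, 5, 6, 8, 42]

append items[-1]+items[-1] = 2+2 = 4 → [6, 6, 9, 2, 4]
append 5 → [6, 6, 9, 2, 4, 5]
items[2] = items[-1]+items[0] = 5+6 = 11 → [6, 6, 11, 2, 4, 5]
append 6 → [6, 6, 11, 2, 4, 5, 6]
append items[0]+items[3] = 6+2 = 8 → [6, 6, 11, 2, 4, 5, 6, 8]
items[-7] = items[0]*items[6] = 6*6 = 36 → [6, 36, 11, 2, 4, 5, 6, 8]
append items[1]+items[0] = 36+6 = 42 → [6, 36, 11, 2, 4, 5, 6, 8, 42]
pop(2) removes 11 → [6, 36, 2, 4, 5, 6, 8, 42]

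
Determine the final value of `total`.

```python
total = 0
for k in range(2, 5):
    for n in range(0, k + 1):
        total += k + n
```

57

k=2,n=0: total = 0+2 = 2
k=2,n=1: total = 2+3 = 5
k=2,n=2: total = 5+4 = 9
k=3,n=0: total = 9+3 = 12
k=3,n=1: total = 12+4 = 16
k=3,n=2: total = 16+5 = 21
k=3,n=3: total = 21+6 = 27
k=4,n=0: total = 27+4 = 31
k=4,n=1: total = 31+5 = 36
k=4,n=2: total = 36+6 = 42
k=4,n=3: total = 42+7 = 49
k=4,n=4: total = 49+8 = 57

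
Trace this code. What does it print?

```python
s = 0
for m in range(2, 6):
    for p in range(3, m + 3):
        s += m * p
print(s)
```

247

m=2,p=3: s = 0+6 = 6
m=2,p=4: s = 6+8 = 14
m=3,p=3: s = 14+9 = 23
m=3,p=4: s = 23+12 = 35
m=3,p=5: s = 35+15 = 50
m=4,p=3: s = 50+12 = 62
m=4,p=4: s = 62+16 = 78
m=4,p=5: s = 78+20 = 98
m=4,p=6: s = 98+24 = 122
m=5,p=3: s = 122+15 = 137
m=5,p=4: s = 137+20 = 157
m=5,p=5: s = 157+25 = 182
m=5,p=6: s = 182+30 = 212
m=5,p=7: s = 212+35 = 247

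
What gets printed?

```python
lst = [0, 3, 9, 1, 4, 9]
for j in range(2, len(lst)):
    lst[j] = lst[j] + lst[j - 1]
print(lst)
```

[0, 3, 12, 13, 17, 26]

j=2: lst[2] = 9+3 = 12 → [0, 3, 12, 1, 4, 9]
j=3: lst[3] = 1+12 = 13 → [0, 3, 12, 13, 4, 9]
j=4: lst[4] = 4+13 = 17 → [0, 3, 12, 13, 17, 9]
j=5: lst[5] = 9+17 = 26 → [0, 3, 12, 13, 17, 26]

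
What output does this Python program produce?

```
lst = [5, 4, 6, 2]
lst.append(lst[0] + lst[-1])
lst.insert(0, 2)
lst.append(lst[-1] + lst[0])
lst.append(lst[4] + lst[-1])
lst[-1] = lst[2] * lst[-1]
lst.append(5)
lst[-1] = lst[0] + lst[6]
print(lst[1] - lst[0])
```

append lst[0]+lst[-1] = 5+2 = 7 → [5, 4, 6, 2, 7]
insert 2 at 0 → [2, 5, 4, 6, 2, 7]
append lst[-1]+lst[0] = 7+2 = 9 → [2, 5, 4, 6, 2, 7, 9]
append lst[4]+lst[-1] = 2+9 = 11 → [2, 5, 4, 6, 2, 7, 9, 11]
lst[-1] = lst[2]*lst[-1] = 4*11 = 44 → [2, 5, 4, 6, 2, 7, 9, 44]
append 5 → [2, 5, 4, 6, 2, 7, 9, 44, 5]
lst[-1] = lst[0]+lst[6] = 2+9 = 11 → [2, 5, 4, 6, 2, 7, 9, 44, 11]
lst[1]-lst[0] = 5-2 = 3

3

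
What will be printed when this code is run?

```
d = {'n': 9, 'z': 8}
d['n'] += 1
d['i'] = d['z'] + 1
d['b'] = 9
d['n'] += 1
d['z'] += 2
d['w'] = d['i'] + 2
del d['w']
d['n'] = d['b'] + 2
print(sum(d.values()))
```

d['n'] = 9+1 = 10 → {'n': 10, 'z': 8}
d['i'] = d['z']+1 = 9 → {'n': 10, 'z': 8, 'i': 9}
d['b'] = 9 → {'n': 10, 'z': 8, 'i': 9, 'b': 9}
d['n'] = 10+1 = 11 → {'n': 11, 'z': 8, 'i': 9, 'b': 9}
d['z'] = 8+2 = 10 → {'n': 11, 'z': 10, 'i': 9, 'b': 9}
d['w'] = d['i']+2 = 11 → {'n': 11, 'z': 10, 'i': 9, 'b': 9, 'w': 11}
del 'w' → {'n': 11, 'z': 10, 'i': 9, 'b': 9}
d['n'] = d['b']+2 = 11 → {'n': 11, 'z': 10, 'i': 9, 'b': 9}
sum of values = 39

39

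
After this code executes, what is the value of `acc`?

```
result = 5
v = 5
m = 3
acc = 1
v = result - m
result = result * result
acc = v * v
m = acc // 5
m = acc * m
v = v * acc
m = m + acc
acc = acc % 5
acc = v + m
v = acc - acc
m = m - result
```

12

v = 5-3 = 2
result = 5*5 = 25
acc = 2*2 = 4
m = 4//5 = 0
m = 4*0 = 0
v = 2*4 = 8
m = 0+4 = 4
acc = 4%5 = 4
acc = 8+4 = 12
v = 12-12 = 0
m = 4-25 = -21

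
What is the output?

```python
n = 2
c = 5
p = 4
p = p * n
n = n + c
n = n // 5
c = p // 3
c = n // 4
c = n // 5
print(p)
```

8

p = 4*2 = 8
n = 2+5 = 7
n = 7//5 = 1
c = 8//3 = 2
c = 1//4 = 0
c = 1//5 = 0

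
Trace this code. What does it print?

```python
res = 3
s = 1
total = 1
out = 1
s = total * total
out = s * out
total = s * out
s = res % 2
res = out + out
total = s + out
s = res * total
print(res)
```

2

s = 1*1 = 1
out = 1*1 = 1
total = 1*1 = 1
s = 3%2 = 1
res = 1+1 = 2
total = 1+1 = 2
s = 2*2 = 4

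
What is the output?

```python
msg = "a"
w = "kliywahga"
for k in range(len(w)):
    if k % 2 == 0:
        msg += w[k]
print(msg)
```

akiwha

k=0: add 'k' → 'ak'
k=1: skip
k=2: add 'i' → 'aki'
k=3: skip
k=4: add 'w' → 'akiw'
k=5: skip
k=6: add 'h' → 'akiwh'
k=7: skip
k=8: add 'a' → 'akiwha'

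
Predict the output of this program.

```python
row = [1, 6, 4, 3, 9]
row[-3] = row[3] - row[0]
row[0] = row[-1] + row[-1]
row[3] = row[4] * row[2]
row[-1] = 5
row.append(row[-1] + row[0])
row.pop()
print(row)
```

row[-3] = row[3]-row[0] = 3-1 = 2 → [1, 6, 2, 3, 9]
row[0] = row[-1]+row[-1] = 9+9 = 18 → [18, 6, 2, 3, 9]
row[3] = row[4]*row[2] = 9*2 = 18 → [18, 6, 2, 18, 9]
row[-1] = 5 → [18, 6, 2, 18, 5]
append row[-1]+row[0] = 5+18 = 23 → [18, 6, 2, 18, 5, 23]
pop() removes 23 → [18, 6, 2, 18, 5]

[18, 6, 2, 18, 5]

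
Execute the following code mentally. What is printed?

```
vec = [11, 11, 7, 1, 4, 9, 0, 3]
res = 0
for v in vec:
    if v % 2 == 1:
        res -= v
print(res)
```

v=11: odd, res = 0-11 = -11
v=11: odd, res = (-11)-11 = -22
v=7: odd, res = (-22)-7 = -29
v=1: odd, res = (-29)-1 = -30
v=4: not odd
v=9: odd, res = (-30)-9 = -39
v=0: not odd
v=3: odd, res = (-39)-3 = -42

-42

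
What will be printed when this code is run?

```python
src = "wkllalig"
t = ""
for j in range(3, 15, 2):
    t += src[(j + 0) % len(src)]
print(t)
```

j=3: add src[3]='l' → 'l'
j=5: add src[5]='l' → 'll'
j=7: add src[7]='g' → 'llg'
j=9: add src[1]='k' → 'llgk'
j=11: add src[3]='l' → 'llgkl'
j=13: add src[5]='l' → 'llgkll'

llgkll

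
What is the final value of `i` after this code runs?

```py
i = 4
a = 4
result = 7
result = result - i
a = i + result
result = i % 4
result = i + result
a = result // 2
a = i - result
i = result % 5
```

result = 7-4 = 3
a = 4+3 = 7
result = 4%4 = 0
result = 4+0 = 4
a = 4//2 = 2
a = 4-4 = 0
i = 4%5 = 4

4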